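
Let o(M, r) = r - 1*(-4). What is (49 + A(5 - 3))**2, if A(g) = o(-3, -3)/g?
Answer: 9801/4 ≈ 2450.3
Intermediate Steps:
o(M, r) = 4 + r (o(M, r) = r + 4 = 4 + r)
A(g) = 1/g (A(g) = (4 - 3)/g = 1/g)
(49 + A(5 - 3))**2 = (49 + 1/(5 - 3))**2 = (49 + 1/2)**2 = (99/2)**2 = 9801/4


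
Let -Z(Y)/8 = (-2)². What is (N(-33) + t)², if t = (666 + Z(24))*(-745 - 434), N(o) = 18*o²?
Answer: 529815117456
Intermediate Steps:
Z(Y) = -32 (Z(Y) = -8*(-2)² = -8*4 = -32)
t = -747486 (t = (666 - 32)*(-745 - 434) = 634*(-1179) = -747486)
(N(-33) + t)² = (18*(-33)² - 747486)² = (18*1089 - 747486)² = (19602 - 747486)² = (-727884)² = 529815117456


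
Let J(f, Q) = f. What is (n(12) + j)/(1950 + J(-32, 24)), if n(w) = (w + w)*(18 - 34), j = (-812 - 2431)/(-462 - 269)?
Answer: -277461/1402058 ≈ -0.19790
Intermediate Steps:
j = 3243/731 (j = -3243/(-731) = -3243*(-1/731) = 3243/731 ≈ 4.4364)
n(w) = -32*w (n(w) = (2*w)*(-16) = -32*w)
(n(12) + j)/(1950 + J(-32, 24)) = (-32*12 + 3243/731)/(1950 - 32) = (-384 + 3243/731)/1918 = -277461/731*1/1918 = -277461/1402058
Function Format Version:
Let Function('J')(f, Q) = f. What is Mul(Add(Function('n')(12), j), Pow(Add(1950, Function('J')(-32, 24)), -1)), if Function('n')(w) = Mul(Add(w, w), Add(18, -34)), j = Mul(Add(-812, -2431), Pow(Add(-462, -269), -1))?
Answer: Rational(-277461, 1402058) ≈ -0.19790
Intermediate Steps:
j = Rational(3243, 731) (j = Mul(-3243, Pow(-731, -1)) = Mul(-3243, Rational(-1, 731)) = Rational(3243, 731) ≈ 4.4364)
Function('n')(w) = Mul(-32, w) (Function('n')(w) = Mul(Mul(2, w), -16) = Mul(-32, w))
Mul(Add(Function('n')(12), j), Pow(Add(1950, Function('J')(-32, 24)), -1)) = Mul(Add(Mul(-32, 12), Rational(3243, 731)), Pow(Add(1950, -32), -1)) = Mul(Add(-384, Rational(3243, 731)), Pow(1918, -1)) = Mul(Rational(-277461, 731), Rational(1, 1918)) = Rational(-277461, 1402058)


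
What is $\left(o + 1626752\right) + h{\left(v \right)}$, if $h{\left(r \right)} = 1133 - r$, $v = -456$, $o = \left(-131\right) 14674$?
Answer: $-293953$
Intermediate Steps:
$o = -1922294$
$\left(o + 1626752\right) + h{\left(v \right)} = \left(-1922294 + 1626752\right) + \left(1133 - -456\right) = -295542 + \left(1133 + 456\right) = -295542 + 1589 = -293953$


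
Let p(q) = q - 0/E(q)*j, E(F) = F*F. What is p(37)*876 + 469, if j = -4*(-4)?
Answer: 32881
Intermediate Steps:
E(F) = F²
j = 16
p(q) = q (p(q) = q - 0/(q²)*16 = q - 0/q²*16 = q - 0*16 = q - 1*0 = q + 0 = q)
p(37)*876 + 469 = 37*876 + 469 = 32412 + 469 = 32881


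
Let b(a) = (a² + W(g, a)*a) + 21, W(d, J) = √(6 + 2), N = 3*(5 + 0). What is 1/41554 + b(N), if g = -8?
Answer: 10222285/41554 + 30*√2 ≈ 288.43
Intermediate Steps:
N = 15 (N = 3*5 = 15)
W(d, J) = 2*√2 (W(d, J) = √8 = 2*√2)
b(a) = 21 + a² + 2*a*√2 (b(a) = (a² + (2*√2)*a) + 21 = (a² + 2*a*√2) + 21 = 21 + a² + 2*a*√2)
1/41554 + b(N) = 1/41554 + (21 + 15² + 2*15*√2) = 1/41554 + (21 + 225 + 30*√2) = 1/41554 + (246 + 30*√2) = 10222285/41554 + 30*√2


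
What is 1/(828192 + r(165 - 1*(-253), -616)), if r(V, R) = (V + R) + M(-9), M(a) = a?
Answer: 1/827985 ≈ 1.2078e-6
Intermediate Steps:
r(V, R) = -9 + R + V (r(V, R) = (V + R) - 9 = (R + V) - 9 = -9 + R + V)
1/(828192 + r(165 - 1*(-253), -616)) = 1/(828192 + (-9 - 616 + (165 - 1*(-253)))) = 1/(828192 + (-9 - 616 + (165 + 253))) = 1/(828192 + (-9 - 616 + 418)) = 1/(828192 - 207) = 1/827985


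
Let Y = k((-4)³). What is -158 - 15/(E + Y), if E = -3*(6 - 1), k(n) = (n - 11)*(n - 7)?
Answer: -55933/354 ≈ -158.00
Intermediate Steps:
k(n) = (-11 + n)*(-7 + n)
Y = 5325 (Y = 77 + ((-4)³)² - 18*(-4)³ = 77 + (-64)² - 18*(-64) = 77 + 4096 + 1152 = 5325)
E = -15 (E = -3*5 = -15)
-158 - 15/(E + Y) = -158 - 15/(-15 + 5325) = -158 - 15/5310 = -158 - 15*1/5310 = -158 - 1/354 = -55933/354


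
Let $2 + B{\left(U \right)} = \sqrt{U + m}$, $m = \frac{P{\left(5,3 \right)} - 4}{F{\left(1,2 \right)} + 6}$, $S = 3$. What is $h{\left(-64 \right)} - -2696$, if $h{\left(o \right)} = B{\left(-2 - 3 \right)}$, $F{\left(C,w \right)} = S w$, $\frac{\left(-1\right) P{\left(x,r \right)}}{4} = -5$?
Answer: $2694 + \frac{i \sqrt{33}}{3} \approx 2694.0 + 1.9149 i$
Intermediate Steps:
$P{\left(x,r \right)} = 20$ ($P{\left(x,r \right)} = \left(-4\right) \left(-5\right) = 20$)
$F{\left(C,w \right)} = 3 w$
$m = \frac{4}{3}$ ($m = \frac{20 - 4}{3 \cdot 2 + 6} = \frac{16}{6 + 6} = \frac{16}{12} = 16 \cdot \frac{1}{12} = \frac{4}{3} \approx 1.3333$)
$B{\left(U \right)} = -2 + \sqrt{\frac{4}{3} + U}$ ($B{\left(U \right)} = -2 + \sqrt{U + \frac{4}{3}} = -2 + \sqrt{\frac{4}{3} + U}$)
$h{\left(o \right)} = -2 + \frac{i \sqrt{33}}{3}$ ($h{\left(o \right)} = -2 + \frac{\sqrt{12 + 9 \left(-2 - 3\right)}}{3} = -2 + \frac{\sqrt{12 + 9 \left(-5\right)}}{3} = -2 + \frac{\sqrt{12 - 45}}{3} = -2 + \frac{\sqrt{-33}}{3} = -2 + \frac{i \sqrt{33}}{3}$)
$h{\left(-64 \right)} - -2696 = \left(-2 + \frac{i \sqrt{33}}{3}\right) - -2696 = \left(-2 + \frac{i \sqrt{33}}{3}\right) + 2696 = 2694 + \frac{i \sqrt{33}}{3}$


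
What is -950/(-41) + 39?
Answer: 2549/41 ≈ 62.171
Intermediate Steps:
-950/(-41) + 39 = -950*(-1)/41 + 39 = -25*(-38/41) + 39 = 950/41 + 39 = 2549/41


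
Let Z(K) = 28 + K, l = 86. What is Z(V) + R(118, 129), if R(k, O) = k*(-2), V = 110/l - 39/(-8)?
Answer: -69435/344 ≈ -201.85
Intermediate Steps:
V = 2117/344 (V = 110/86 - 39/(-8) = 110*(1/86) - 39*(-⅛) = 55/43 + 39/8 = 2117/344 ≈ 6.1541)
R(k, O) = -2*k
Z(V) + R(118, 129) = (28 + 2117/344) - 2*118 = 11749/344 - 236 = -69435/344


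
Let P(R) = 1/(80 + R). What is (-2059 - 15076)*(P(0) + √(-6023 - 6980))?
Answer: -3427/16 - 17135*I*√13003 ≈ -214.19 - 1.9539e+6*I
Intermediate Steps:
(-2059 - 15076)*(P(0) + √(-6023 - 6980)) = (-2059 - 15076)*(1/(80 + 0) + √(-6023 - 6980)) = -17135*(1/80 + √(-13003)) = -17135*(1/80 + I*√13003) = -3427/16 - 17135*I*√13003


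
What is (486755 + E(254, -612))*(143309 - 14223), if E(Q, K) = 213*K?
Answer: 46006121314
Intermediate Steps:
(486755 + E(254, -612))*(143309 - 14223) = (486755 + 213*(-612))*(143309 - 14223) = (486755 - 130356)*129086 = 356399*129086 = 46006121314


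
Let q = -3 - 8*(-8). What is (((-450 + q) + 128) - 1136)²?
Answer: 1951609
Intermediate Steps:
q = 61 (q = -3 + 64 = 61)
(((-450 + q) + 128) - 1136)² = (((-450 + 61) + 128) - 1136)² = ((-389 + 128) - 1136)² = (-261 - 1136)² = (-1397)² = 1951609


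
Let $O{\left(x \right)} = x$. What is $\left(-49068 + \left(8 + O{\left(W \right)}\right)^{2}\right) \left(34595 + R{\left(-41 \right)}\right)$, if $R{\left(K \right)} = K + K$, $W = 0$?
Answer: $-1691275052$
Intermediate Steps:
$R{\left(K \right)} = 2 K$
$\left(-49068 + \left(8 + O{\left(W \right)}\right)^{2}\right) \left(34595 + R{\left(-41 \right)}\right) = \left(-49068 + \left(8 + 0\right)^{2}\right) \left(34595 + 2 \left(-41\right)\right) = \left(-49068 + 8^{2}\right) \left(34595 - 82\right) = \left(-49068 + 64\right) 34513 = \left(-49004\right) 34513 = -1691275052$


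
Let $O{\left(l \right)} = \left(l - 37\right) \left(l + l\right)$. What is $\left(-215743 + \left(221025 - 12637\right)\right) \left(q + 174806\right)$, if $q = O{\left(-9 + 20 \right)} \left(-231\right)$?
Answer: $-2257528990$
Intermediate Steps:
$O{\left(l \right)} = 2 l \left(-37 + l\right)$ ($O{\left(l \right)} = \left(-37 + l\right) 2 l = 2 l \left(-37 + l\right)$)
$q = 132132$ ($q = 2 \left(-9 + 20\right) \left(-37 + \left(-9 + 20\right)\right) \left(-231\right) = 2 \cdot 11 \left(-37 + 11\right) \left(-231\right) = 2 \cdot 11 \left(-26\right) \left(-231\right) = \left(-572\right) \left(-231\right) = 132132$)
$\left(-215743 + \left(221025 - 12637\right)\right) \left(q + 174806\right) = \left(-215743 + \left(221025 - 12637\right)\right) \left(132132 + 174806\right) = \left(-215743 + \left(221025 - 12637\right)\right) 306938 = \left(-215743 + 208388\right) 306938 = \left(-7355\right) 306938 = -2257528990$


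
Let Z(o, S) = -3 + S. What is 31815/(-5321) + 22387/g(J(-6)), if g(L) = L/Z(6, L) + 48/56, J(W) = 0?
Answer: 833657699/31926 ≈ 26112.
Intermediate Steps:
g(L) = 6/7 + L/(-3 + L) (g(L) = L/(-3 + L) + 48/56 = L/(-3 + L) + 48*(1/56) = L/(-3 + L) + 6/7 = 6/7 + L/(-3 + L))
31815/(-5321) + 22387/g(J(-6)) = 31815/(-5321) + 22387/(((-18 + 13*0)/(7*(-3 + 0)))) = 31815*(-1/5321) + 22387/(((⅐)*(-18 + 0)/(-3))) = -31815/5321 + 22387/(((⅐)*(-⅓)*(-18))) = -31815/5321 + 22387/(6/7) = -31815/5321 + 22387*(7/6) = -31815/5321 + 156709/6 = 833657699/31926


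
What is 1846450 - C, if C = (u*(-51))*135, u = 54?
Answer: 2218240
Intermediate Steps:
C = -371790 (C = (54*(-51))*135 = -2754*135 = -371790)
1846450 - C = 1846450 - 1*(-371790) = 1846450 + 371790 = 2218240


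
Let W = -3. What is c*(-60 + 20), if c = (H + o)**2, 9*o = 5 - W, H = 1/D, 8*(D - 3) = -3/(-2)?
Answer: -1354240/23409 ≈ -57.851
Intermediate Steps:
D = 51/16 (D = 3 + (-3/(-2))/8 = 3 + (-3*(-1/2))/8 = 3 + (1/8)*(3/2) = 3 + 3/16 = 51/16 ≈ 3.1875)
H = 16/51 (H = 1/(51/16) = 16/51 ≈ 0.31373)
o = 8/9 (o = (5 - 1*(-3))/9 = (5 + 3)/9 = (1/9)*8 = 8/9 ≈ 0.88889)
c = 33856/23409 (c = (16/51 + 8/9)**2 = (184/153)**2 = 33856/23409 ≈ 1.4463)
c*(-60 + 20) = 33856*(-60 + 20)/23409 = (33856/23409)*(-40) = -1354240/23409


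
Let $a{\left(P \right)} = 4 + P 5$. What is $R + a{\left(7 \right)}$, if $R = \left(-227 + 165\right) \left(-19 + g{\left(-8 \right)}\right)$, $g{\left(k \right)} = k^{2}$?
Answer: $-2751$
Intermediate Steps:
$R = -2790$ ($R = \left(-227 + 165\right) \left(-19 + \left(-8\right)^{2}\right) = - 62 \left(-19 + 64\right) = \left(-62\right) 45 = -2790$)
$a{\left(P \right)} = 4 + 5 P$
$R + a{\left(7 \right)} = -2790 + \left(4 + 5 \cdot 7\right) = -2790 + \left(4 + 35\right) = -2790 + 39 = -2751$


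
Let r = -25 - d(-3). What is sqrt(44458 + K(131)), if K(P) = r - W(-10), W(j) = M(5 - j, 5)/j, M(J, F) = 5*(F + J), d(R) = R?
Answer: sqrt(44446) ≈ 210.82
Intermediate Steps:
M(J, F) = 5*F + 5*J
r = -22 (r = -25 - 1*(-3) = -25 + 3 = -22)
W(j) = (50 - 5*j)/j (W(j) = (5*5 + 5*(5 - j))/j = (25 + (25 - 5*j))/j = (50 - 5*j)/j)
K(P) = -12 (K(P) = -22 - (-5 + 50/(-10)) = -22 - (-5 + 50*(-1/10)) = -22 - (-5 - 5) = -22 - 1*(-10) = -22 + 10 = -12)
sqrt(44458 + K(131)) = sqrt(44458 - 12) = sqrt(44446)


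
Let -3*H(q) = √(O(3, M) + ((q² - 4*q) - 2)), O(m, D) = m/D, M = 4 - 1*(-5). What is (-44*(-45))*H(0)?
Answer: -220*I*√15 ≈ -852.06*I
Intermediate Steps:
M = 9 (M = 4 + 5 = 9)
H(q) = -√(-5/3 + q² - 4*q)/3 (H(q) = -√(3/9 + ((q² - 4*q) - 2))/3 = -√(3*(⅑) + (-2 + q² - 4*q))/3 = -√(⅓ + (-2 + q² - 4*q))/3 = -√(-5/3 + q² - 4*q)/3)
(-44*(-45))*H(0) = (-44*(-45))*(-√(-15 - 36*0 + 9*0²)/9) = 1980*(-√(-15 + 0 + 9*0)/9) = 1980*(-√(-15 + 0 + 0)/9) = 1980*(-I*√15/9) = -220*I*√15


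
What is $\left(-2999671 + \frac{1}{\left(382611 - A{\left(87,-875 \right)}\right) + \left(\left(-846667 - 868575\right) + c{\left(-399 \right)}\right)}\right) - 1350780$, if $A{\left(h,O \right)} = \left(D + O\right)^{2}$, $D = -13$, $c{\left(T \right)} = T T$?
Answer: $- \frac{8535471750275}{1961974} \approx -4.3504 \cdot 10^{6}$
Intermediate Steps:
$c{\left(T \right)} = T^{2}$
$A{\left(h,O \right)} = \left(-13 + O\right)^{2}$
$\left(-2999671 + \frac{1}{\left(382611 - A{\left(87,-875 \right)}\right) + \left(\left(-846667 - 868575\right) + c{\left(-399 \right)}\right)}\right) - 1350780 = \left(-2999671 + \frac{1}{\left(382611 - \left(-13 - 875\right)^{2}\right) + \left(\left(-846667 - 868575\right) + \left(-399\right)^{2}\right)}\right) - 1350780 = \left(-2999671 + \frac{1}{\left(382611 - \left(-888\right)^{2}\right) + \left(-1715242 + 159201\right)}\right) - 1350780 = \left(-2999671 + \frac{1}{\left(382611 - 788544\right) - 1556041}\right) - 1350780 = \left(-2999671 + \frac{1}{-405933 - 1556041}\right) - 1350780 = \left(-2999671 + \frac{1}{-1961974}\right) - 1350780 = \left(-2999671 - \frac{1}{1961974}\right) - 1350780 = - \frac{5885276510555}{1961974} - 1350780 = - \frac{8535471750275}{1961974}$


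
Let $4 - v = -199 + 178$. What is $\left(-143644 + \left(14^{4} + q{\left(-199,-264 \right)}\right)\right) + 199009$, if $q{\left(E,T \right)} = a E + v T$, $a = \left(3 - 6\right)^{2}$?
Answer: $85390$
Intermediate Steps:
$a = 9$ ($a = \left(-3\right)^{2} = 9$)
$v = 25$ ($v = 4 - \left(-199 + 178\right) = 4 - -21 = 4 + 21 = 25$)
$q{\left(E,T \right)} = 9 E + 25 T$
$\left(-143644 + \left(14^{4} + q{\left(-199,-264 \right)}\right)\right) + 199009 = \left(-143644 + \left(14^{4} + \left(9 \left(-199\right) + 25 \left(-264\right)\right)\right)\right) + 199009 = \left(-143644 + \left(38416 - 8391\right)\right) + 199009 = \left(-143644 + 30025\right) + 199009 = -113619 + 199009 = 85390$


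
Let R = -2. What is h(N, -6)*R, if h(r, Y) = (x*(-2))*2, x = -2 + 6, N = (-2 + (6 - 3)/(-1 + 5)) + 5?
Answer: 32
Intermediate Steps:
N = 15/4 (N = (-2 + 3/4) + 5 = (-2 + 3*(¼)) + 5 = (-2 + ¾) + 5 = -5/4 + 5 = 15/4 ≈ 3.7500)
x = 4
h(r, Y) = -16 (h(r, Y) = (4*(-2))*2 = -8*2 = -16)
h(N, -6)*R = -16*(-2) = 32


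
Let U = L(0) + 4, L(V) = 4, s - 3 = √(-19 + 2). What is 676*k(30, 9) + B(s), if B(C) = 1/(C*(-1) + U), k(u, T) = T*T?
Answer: 2299757/42 + I*√17/42 ≈ 54756.0 + 0.098169*I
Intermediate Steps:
k(u, T) = T²
s = 3 + I*√17 (s = 3 + √(-19 + 2) = 3 + √(-17) = 3 + I*√17 ≈ 3.0 + 4.1231*I)
U = 8 (U = 4 + 4 = 8)
B(C) = 1/(8 - C) (B(C) = 1/(C*(-1) + 8) = 1/(-C + 8) = 1/(8 - C))
676*k(30, 9) + B(s) = 676*9² - 1/(-8 + (3 + I*√17)) = 676*81 - 1/(-5 + I*√17) = 54756 - 1/(-5 + I*√17)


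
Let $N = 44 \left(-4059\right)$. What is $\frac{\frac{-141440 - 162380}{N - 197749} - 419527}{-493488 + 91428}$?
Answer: $\frac{10525772333}{10087551380} \approx 1.0434$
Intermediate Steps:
$N = -178596$
$\frac{\frac{-141440 - 162380}{N - 197749} - 419527}{-493488 + 91428} = \frac{\frac{-141440 - 162380}{-178596 - 197749} - 419527}{-493488 + 91428} = \frac{- \frac{303820}{-376345} - 419527}{-402060} = \left(\left(-303820\right) \left(- \frac{1}{376345}\right) - 419527\right) \left(- \frac{1}{402060}\right) = \left(\frac{60764}{75269} - 419527\right) \left(- \frac{1}{402060}\right) = \left(- \frac{31577316999}{75269}\right) \left(- \frac{1}{402060}\right) = \frac{10525772333}{10087551380}$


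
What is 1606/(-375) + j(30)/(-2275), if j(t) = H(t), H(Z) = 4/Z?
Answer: -48716/11375 ≈ -4.2827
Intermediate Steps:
j(t) = 4/t
1606/(-375) + j(30)/(-2275) = 1606/(-375) + (4/30)/(-2275) = 1606*(-1/375) + (4*(1/30))*(-1/2275) = -1606/375 + (2/15)*(-1/2275) = -1606/375 - 2/34125 = -48716/11375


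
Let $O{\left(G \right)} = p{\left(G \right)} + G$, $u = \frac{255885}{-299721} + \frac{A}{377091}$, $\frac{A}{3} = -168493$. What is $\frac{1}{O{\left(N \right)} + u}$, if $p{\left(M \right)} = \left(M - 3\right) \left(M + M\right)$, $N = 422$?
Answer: $\frac{966000783}{342018185615432} \approx 2.8244 \cdot 10^{-6}$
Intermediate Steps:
$A = -505479$ ($A = 3 \left(-168493\right) = -505479$)
$u = - \frac{2119611982}{966000783}$ ($u = \frac{255885}{-299721} - \frac{505479}{377091} = 255885 \left(- \frac{1}{299721}\right) - \frac{12961}{9669} = - \frac{85295}{99907} - \frac{12961}{9669} = - \frac{2119611982}{966000783} \approx -2.1942$)
$p{\left(M \right)} = 2 M \left(-3 + M\right)$ ($p{\left(M \right)} = \left(-3 + M\right) 2 M = 2 M \left(-3 + M\right)$)
$O{\left(G \right)} = G + 2 G \left(-3 + G\right)$ ($O{\left(G \right)} = 2 G \left(-3 + G\right) + G = G + 2 G \left(-3 + G\right)$)
$\frac{1}{O{\left(N \right)} + u} = \frac{1}{422 \left(-5 + 2 \cdot 422\right) - \frac{2119611982}{966000783}} = \frac{1}{422 \left(-5 + 844\right) - \frac{2119611982}{966000783}} = \frac{1}{422 \cdot 839 - \frac{2119611982}{966000783}} = \frac{1}{354058 - \frac{2119611982}{966000783}} = \frac{1}{\frac{342018185615432}{966000783}} = \frac{966000783}{342018185615432}$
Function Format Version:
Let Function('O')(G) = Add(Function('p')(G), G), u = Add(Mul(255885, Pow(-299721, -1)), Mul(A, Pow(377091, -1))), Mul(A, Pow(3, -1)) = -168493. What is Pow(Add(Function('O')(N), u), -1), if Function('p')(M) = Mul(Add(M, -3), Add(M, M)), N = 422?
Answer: Rational(966000783, 342018185615432) ≈ 2.8244e-6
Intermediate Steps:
A = -505479 (A = Mul(3, -168493) = -505479)
u = Rational(-2119611982, 966000783) (u = Add(Mul(255885, Pow(-299721, -1)), Mul(-505479, Pow(377091, -1))) = Add(Mul(255885, Rational(-1, 299721)), Mul(-505479, Rational(1, 377091))) = Add(Rational(-85295, 99907), Rational(-12961, 9669)) = Rational(-2119611982, 966000783) ≈ -2.1942)
Function('p')(M) = Mul(2, M, Add(-3, M)) (Function('p')(M) = Mul(Add(-3, M), Mul(2, M)) = Mul(2, M, Add(-3, M)))
Function('O')(G) = Add(G, Mul(2, G, Add(-3, G))) (Function('O')(G) = Add(Mul(2, G, Add(-3, G)), G) = Add(G, Mul(2, G, Add(-3, G))))
Pow(Add(Function('O')(N), u), -1) = Pow(Add(Mul(422, Add(-5, Mul(2, 422))), Rational(-2119611982, 966000783)), -1) = Pow(Add(Mul(422, Add(-5, 844)), Rational(-2119611982, 966000783)), -1) = Pow(Add(Mul(422, 839), Rational(-2119611982, 966000783)), -1) = Pow(Add(354058, Rational(-2119611982, 966000783)), -1) = Pow(Rational(342018185615432, 966000783), -1) = Rational(966000783, 342018185615432)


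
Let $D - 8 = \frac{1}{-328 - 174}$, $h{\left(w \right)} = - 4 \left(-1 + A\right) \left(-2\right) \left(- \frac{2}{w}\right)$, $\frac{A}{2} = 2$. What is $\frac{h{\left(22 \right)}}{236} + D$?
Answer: $\frac{2602723}{325798} \approx 7.9888$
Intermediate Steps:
$A = 4$ ($A = 2 \cdot 2 = 4$)
$h{\left(w \right)} = - \frac{48}{w}$ ($h{\left(w \right)} = - 4 \left(-1 + 4\right) \left(-2\right) \left(- \frac{2}{w}\right) = - 4 \cdot 3 \left(-2\right) \left(- \frac{2}{w}\right) = \left(-4\right) \left(-6\right) \left(- \frac{2}{w}\right) = 24 \left(- \frac{2}{w}\right) = - \frac{48}{w}$)
$D = \frac{4015}{502}$ ($D = 8 + \frac{1}{-328 - 174} = 8 + \frac{1}{-502} = 8 - \frac{1}{502} = \frac{4015}{502} \approx 7.998$)
$\frac{h{\left(22 \right)}}{236} + D = \frac{\left(-48\right) \frac{1}{22}}{236} + \frac{4015}{502} = \left(-48\right) \frac{1}{22} \cdot \frac{1}{236} + \frac{4015}{502} = \left(- \frac{24}{11}\right) \frac{1}{236} + \frac{4015}{502} = - \frac{6}{649} + \frac{4015}{502} = \frac{2602723}{325798}$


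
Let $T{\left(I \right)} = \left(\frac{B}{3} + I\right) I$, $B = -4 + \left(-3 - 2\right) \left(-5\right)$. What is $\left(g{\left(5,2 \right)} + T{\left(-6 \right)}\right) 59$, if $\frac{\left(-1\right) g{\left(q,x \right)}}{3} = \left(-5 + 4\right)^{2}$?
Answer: $-531$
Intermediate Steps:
$B = 21$ ($B = -4 + \left(-3 - 2\right) \left(-5\right) = -4 - -25 = -4 + 25 = 21$)
$g{\left(q,x \right)} = -3$ ($g{\left(q,x \right)} = - 3 \left(-5 + 4\right)^{2} = - 3 \left(-1\right)^{2} = \left(-3\right) 1 = -3$)
$T{\left(I \right)} = I \left(7 + I\right)$ ($T{\left(I \right)} = \left(\frac{21}{3} + I\right) I = \left(21 \cdot \frac{1}{3} + I\right) I = \left(7 + I\right) I = I \left(7 + I\right)$)
$\left(g{\left(5,2 \right)} + T{\left(-6 \right)}\right) 59 = \left(-3 - 6 \left(7 - 6\right)\right) 59 = \left(-3 - 6\right) 59 = \left(-9\right) 59 = -531$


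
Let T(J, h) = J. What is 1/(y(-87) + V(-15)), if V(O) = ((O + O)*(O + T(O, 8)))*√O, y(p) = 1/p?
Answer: -87/91963350001 - 6812100*I*√15/91963350001 ≈ -9.4603e-10 - 0.00028689*I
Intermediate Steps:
V(O) = 4*O^(5/2) (V(O) = ((O + O)*(O + O))*√O = ((2*O)*(2*O))*√O = (4*O²)*√O = 4*O^(5/2))
1/(y(-87) + V(-15)) = 1/(1/(-87) + 4*(-15)^(5/2)) = 1/(-1/87 + 4*(225*I*√15)) = 1/(-1/87 + 900*I*√15)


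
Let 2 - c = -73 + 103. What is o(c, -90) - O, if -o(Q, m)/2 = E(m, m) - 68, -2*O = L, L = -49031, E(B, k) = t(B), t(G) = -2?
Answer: -48751/2 ≈ -24376.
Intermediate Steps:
E(B, k) = -2
c = -28 (c = 2 - (-73 + 103) = 2 - 1*30 = 2 - 30 = -28)
O = 49031/2 (O = -1/2*(-49031) = 49031/2 ≈ 24516.)
o(Q, m) = 140 (o(Q, m) = -2*(-2 - 68) = -2*(-70) = 140)
o(c, -90) - O = 140 - 1*49031/2 = 140 - 49031/2 = -48751/2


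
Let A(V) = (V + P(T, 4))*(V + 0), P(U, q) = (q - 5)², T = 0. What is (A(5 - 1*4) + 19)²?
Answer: 441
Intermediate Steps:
P(U, q) = (-5 + q)²
A(V) = V*(1 + V) (A(V) = (V + (-5 + 4)²)*(V + 0) = (V + (-1)²)*V = (V + 1)*V = (1 + V)*V = V*(1 + V))
(A(5 - 1*4) + 19)² = ((5 - 1*4)*(1 + (5 - 1*4)) + 19)² = ((5 - 4)*(1 + (5 - 4)) + 19)² = (1*(1 + 1) + 19)² = (1*2 + 19)² = (2 + 19)² = 21² = 441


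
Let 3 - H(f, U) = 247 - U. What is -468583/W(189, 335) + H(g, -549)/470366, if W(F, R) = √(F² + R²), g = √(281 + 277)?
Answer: -61/36182 - 468583*√147946/147946 ≈ -1218.2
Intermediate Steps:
g = 3*√62 (g = √558 = 3*√62 ≈ 23.622)
H(f, U) = -244 + U (H(f, U) = 3 - (247 - U) = 3 + (-247 + U) = -244 + U)
-468583/W(189, 335) + H(g, -549)/470366 = -468583/√(189² + 335²) + (-244 - 549)/470366 = -468583/√(35721 + 112225) - 793*1/470366 = -468583*√147946/147946 - 61/36182 = -61/36182 - 468583*√147946/147946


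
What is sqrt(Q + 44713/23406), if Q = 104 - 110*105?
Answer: I*sqrt(6269539656378)/23406 ≈ 106.98*I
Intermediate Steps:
Q = -11446 (Q = 104 - 11550 = -11446)
sqrt(Q + 44713/23406) = sqrt(-11446 + 44713/23406) = sqrt(-267860363/23406) = I*sqrt(6269539656378)/23406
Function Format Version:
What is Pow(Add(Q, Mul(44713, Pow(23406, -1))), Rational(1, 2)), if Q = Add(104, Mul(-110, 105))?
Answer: Mul(Rational(1, 23406), I, Pow(6269539656378, Rational(1, 2))) ≈ Mul(106.98, I)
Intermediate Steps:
Q = -11446 (Q = Add(104, -11550) = -11446)
Pow(Add(Q, Mul(44713, Pow(23406, -1))), Rational(1, 2)) = Pow(Add(-11446, Mul(44713, Pow(23406, -1))), Rational(1, 2)) = Pow(Add(-11446, Mul(44713, Rational(1, 23406))), Rational(1, 2)) = Pow(Add(-11446, Rational(44713, 23406)), Rational(1, 2)) = Pow(Rational(-267860363, 23406), Rational(1, 2)) = Mul(Rational(1, 23406), I, Pow(6269539656378, Rational(1, 2)))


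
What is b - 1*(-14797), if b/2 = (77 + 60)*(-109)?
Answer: -15069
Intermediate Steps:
b = -29866 (b = 2*((77 + 60)*(-109)) = 2*(137*(-109)) = 2*(-14933) = -29866)
b - 1*(-14797) = -29866 - 1*(-14797) = -29866 + 14797 = -15069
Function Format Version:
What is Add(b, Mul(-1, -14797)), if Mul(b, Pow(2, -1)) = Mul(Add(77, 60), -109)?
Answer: -15069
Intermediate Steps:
b = -29866 (b = Mul(2, Mul(Add(77, 60), -109)) = Mul(2, Mul(137, -109)) = Mul(2, -14933) = -29866)
Add(b, Mul(-1, -14797)) = Add(-29866, Mul(-1, -14797)) = Add(-29866, 14797) = -15069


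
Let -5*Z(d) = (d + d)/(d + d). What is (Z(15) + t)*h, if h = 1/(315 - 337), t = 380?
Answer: -1899/110 ≈ -17.264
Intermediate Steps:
Z(d) = -⅕ (Z(d) = -(d + d)/(5*(d + d)) = -2*d/(5*(2*d)) = -2*d*1/(2*d)/5 = -⅕*1 = -⅕)
h = -1/22 (h = 1/(-22) = -1/22 ≈ -0.045455)
(Z(15) + t)*h = (-⅕ + 380)*(-1/22) = (1899/5)*(-1/22) = -1899/110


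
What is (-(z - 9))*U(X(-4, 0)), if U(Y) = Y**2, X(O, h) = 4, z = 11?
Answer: -32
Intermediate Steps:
(-(z - 9))*U(X(-4, 0)) = -(11 - 9)*4**2 = -1*2*16 = -2*16 = -32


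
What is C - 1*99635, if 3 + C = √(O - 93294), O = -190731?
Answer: -99638 + 5*I*√11361 ≈ -99638.0 + 532.94*I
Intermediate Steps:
C = -3 + 5*I*√11361 (C = -3 + √(-190731 - 93294) = -3 + √(-284025) = -3 + 5*I*√11361 ≈ -3.0 + 532.94*I)
C - 1*99635 = (-3 + 5*I*√11361) - 1*99635 = (-3 + 5*I*√11361) - 99635 = -99638 + 5*I*√11361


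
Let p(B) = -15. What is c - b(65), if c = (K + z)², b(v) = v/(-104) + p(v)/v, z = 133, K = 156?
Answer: 8686273/104 ≈ 83522.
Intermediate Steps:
b(v) = -15/v - v/104 (b(v) = v/(-104) - 15/v = v*(-1/104) - 15/v = -v/104 - 15/v = -15/v - v/104)
c = 83521 (c = (156 + 133)² = 289² = 83521)
c - b(65) = 83521 - (-15/65 - 1/104*65) = 83521 - (-15*1/65 - 5/8) = 83521 - (-3/13 - 5/8) = 83521 - 1*(-89/104) = 83521 + 89/104 = 8686273/104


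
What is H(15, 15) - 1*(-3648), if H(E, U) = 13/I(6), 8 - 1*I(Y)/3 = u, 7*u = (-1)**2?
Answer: 602011/165 ≈ 3648.6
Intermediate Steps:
u = 1/7 (u = (1/7)*(-1)**2 = (1/7)*1 = 1/7 ≈ 0.14286)
I(Y) = 165/7 (I(Y) = 24 - 3*1/7 = 24 - 3/7 = 165/7)
H(E, U) = 91/165 (H(E, U) = 13/(165/7) = 13*(7/165) = 91/165)
H(15, 15) - 1*(-3648) = 91/165 - 1*(-3648) = 91/165 + 3648 = 602011/165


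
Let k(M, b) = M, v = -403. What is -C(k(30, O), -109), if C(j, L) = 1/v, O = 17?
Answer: 1/403 ≈ 0.0024814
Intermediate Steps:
C(j, L) = -1/403 (C(j, L) = 1/(-403) = -1/403)
-C(k(30, O), -109) = -1*(-1/403) = 1/403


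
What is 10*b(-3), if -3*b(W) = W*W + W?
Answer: -20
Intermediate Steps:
b(W) = -W/3 - W**2/3 (b(W) = -(W*W + W)/3 = -(W**2 + W)/3 = -(W + W**2)/3 = -W/3 - W**2/3)
10*b(-3) = 10*(-1/3*(-3)*(1 - 3)) = 10*(-1/3*(-3)*(-2)) = 10*(-2) = -20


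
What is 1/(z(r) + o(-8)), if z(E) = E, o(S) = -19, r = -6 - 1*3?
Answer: -1/28 ≈ -0.035714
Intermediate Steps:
r = -9 (r = -6 - 3 = -9)
1/(z(r) + o(-8)) = 1/(-9 - 19) = 1/(-28) = -1/28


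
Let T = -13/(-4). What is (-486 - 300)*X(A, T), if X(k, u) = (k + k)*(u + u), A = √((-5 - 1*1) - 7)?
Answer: -10218*I*√13 ≈ -36842.0*I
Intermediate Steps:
A = I*√13 (A = √((-5 - 1) - 7) = √(-6 - 7) = √(-13) = I*√13 ≈ 3.6056*I)
T = 13/4 (T = -13*(-¼) = 13/4 ≈ 3.2500)
X(k, u) = 4*k*u (X(k, u) = (2*k)*(2*u) = 4*k*u)
(-486 - 300)*X(A, T) = (-486 - 300)*(4*(I*√13)*(13/4)) = -10218*I*√13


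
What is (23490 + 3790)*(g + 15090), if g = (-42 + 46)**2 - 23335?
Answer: -224487120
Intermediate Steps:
g = -23319 (g = 4**2 - 23335 = 16 - 23335 = -23319)
(23490 + 3790)*(g + 15090) = (23490 + 3790)*(-23319 + 15090) = 27280*(-8229) = -224487120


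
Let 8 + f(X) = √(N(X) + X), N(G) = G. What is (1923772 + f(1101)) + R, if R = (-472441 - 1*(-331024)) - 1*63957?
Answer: 1718390 + √2202 ≈ 1.7184e+6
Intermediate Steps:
f(X) = -8 + √2*√X (f(X) = -8 + √(X + X) = -8 + √(2*X) = -8 + √2*√X)
R = -205374 (R = (-472441 + 331024) - 63957 = -141417 - 63957 = -205374)
(1923772 + f(1101)) + R = (1923772 + (-8 + √2*√1101)) - 205374 = (1923772 + (-8 + √2202)) - 205374 = (1923764 + √2202) - 205374 = 1718390 + √2202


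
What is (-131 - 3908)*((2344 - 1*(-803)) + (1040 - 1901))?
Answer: -9233154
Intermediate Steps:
(-131 - 3908)*((2344 - 1*(-803)) + (1040 - 1901)) = -4039*((2344 + 803) - 861) = -4039*(3147 - 861) = -4039*2286 = -9233154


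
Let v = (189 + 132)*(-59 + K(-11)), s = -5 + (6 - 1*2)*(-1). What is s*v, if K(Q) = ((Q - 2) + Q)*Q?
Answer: -592245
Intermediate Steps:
s = -9 (s = -5 + (6 - 2)*(-1) = -5 + 4*(-1) = -5 - 4 = -9)
K(Q) = Q*(-2 + 2*Q) (K(Q) = ((-2 + Q) + Q)*Q = (-2 + 2*Q)*Q = Q*(-2 + 2*Q))
v = 65805 (v = (189 + 132)*(-59 + 2*(-11)*(-1 - 11)) = 321*(-59 + 2*(-11)*(-12)) = 321*(-59 + 264) = 321*205 = 65805)
s*v = -9*65805 = -592245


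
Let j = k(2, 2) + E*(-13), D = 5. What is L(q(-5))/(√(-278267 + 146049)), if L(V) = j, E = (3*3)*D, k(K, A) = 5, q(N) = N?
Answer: 290*I*√132218/66109 ≈ 1.5951*I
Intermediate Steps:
E = 45 (E = (3*3)*5 = 9*5 = 45)
j = -580 (j = 5 + 45*(-13) = 5 - 585 = -580)
L(V) = -580
L(q(-5))/(√(-278267 + 146049)) = -580/√(-278267 + 146049) = -580*(-I*√132218/132218) = -(-290)*I*√132218/66109 = 290*I*√132218/66109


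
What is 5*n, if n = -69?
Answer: -345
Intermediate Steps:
5*n = 5*(-69) = -345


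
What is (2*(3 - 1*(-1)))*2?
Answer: 16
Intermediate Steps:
(2*(3 - 1*(-1)))*2 = (2*(3 + 1))*2 = (2*4)*2 = 8*2 = 16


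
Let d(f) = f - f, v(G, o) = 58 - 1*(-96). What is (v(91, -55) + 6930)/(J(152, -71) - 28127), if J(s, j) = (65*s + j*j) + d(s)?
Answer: -3542/6603 ≈ -0.53642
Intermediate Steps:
v(G, o) = 154 (v(G, o) = 58 + 96 = 154)
d(f) = 0
J(s, j) = j² + 65*s (J(s, j) = (65*s + j*j) + 0 = (65*s + j²) + 0 = (j² + 65*s) + 0 = j² + 65*s)
(v(91, -55) + 6930)/(J(152, -71) - 28127) = (154 + 6930)/(((-71)² + 65*152) - 28127) = 7084/((5041 + 9880) - 28127) = 7084/(14921 - 28127) = 7084/(-13206) = 7084*(-1/13206) = -3542/6603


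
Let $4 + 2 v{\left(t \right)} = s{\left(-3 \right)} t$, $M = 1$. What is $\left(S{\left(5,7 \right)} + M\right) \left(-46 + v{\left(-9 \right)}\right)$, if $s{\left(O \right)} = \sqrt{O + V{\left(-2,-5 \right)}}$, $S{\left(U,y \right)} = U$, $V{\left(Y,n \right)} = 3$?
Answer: $-288$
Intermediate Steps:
$s{\left(O \right)} = \sqrt{3 + O}$ ($s{\left(O \right)} = \sqrt{O + 3} = \sqrt{3 + O}$)
$v{\left(t \right)} = -2$ ($v{\left(t \right)} = -2 + \frac{\sqrt{3 - 3} t}{2} = -2 + \frac{\sqrt{0} t}{2} = -2 + \frac{0 t}{2} = -2 + \frac{1}{2} \cdot 0 = -2 + 0 = -2$)
$\left(S{\left(5,7 \right)} + M\right) \left(-46 + v{\left(-9 \right)}\right) = \left(5 + 1\right) \left(-46 - 2\right) = 6 \left(-48\right) = -288$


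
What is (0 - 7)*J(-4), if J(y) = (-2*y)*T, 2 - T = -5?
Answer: -392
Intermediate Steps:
T = 7 (T = 2 - 1*(-5) = 2 + 5 = 7)
J(y) = -14*y (J(y) = -2*y*7 = -14*y)
(0 - 7)*J(-4) = (0 - 7)*(-14*(-4)) = -7*56 = -392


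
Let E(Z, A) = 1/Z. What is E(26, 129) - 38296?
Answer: -995695/26 ≈ -38296.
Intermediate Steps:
E(26, 129) - 38296 = 1/26 - 38296 = -995695/26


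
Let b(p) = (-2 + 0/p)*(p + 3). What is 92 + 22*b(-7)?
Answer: 268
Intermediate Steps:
b(p) = -6 - 2*p (b(p) = (-2 + 0)*(3 + p) = -2*(3 + p) = -6 - 2*p)
92 + 22*b(-7) = 92 + 22*(-6 - 2*(-7)) = 92 + 22*(-6 + 14) = 92 + 22*8 = 92 + 176 = 268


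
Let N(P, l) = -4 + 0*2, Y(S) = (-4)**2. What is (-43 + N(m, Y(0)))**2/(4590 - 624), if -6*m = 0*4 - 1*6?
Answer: 2209/3966 ≈ 0.55698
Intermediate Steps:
Y(S) = 16
m = 1 (m = -(0*4 - 1*6)/6 = -(0 - 6)/6 = -1/6*(-6) = 1)
N(P, l) = -4 (N(P, l) = -4 + 0 = -4)
(-43 + N(m, Y(0)))**2/(4590 - 624) = (-43 - 4)**2/(4590 - 624) = (-47)**2/3966 = 2209*(1/3966) = 2209/3966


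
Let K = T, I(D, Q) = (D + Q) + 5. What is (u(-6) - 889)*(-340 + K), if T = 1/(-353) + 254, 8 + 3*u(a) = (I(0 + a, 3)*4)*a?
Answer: 82667557/1059 ≈ 78062.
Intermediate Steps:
I(D, Q) = 5 + D + Q
u(a) = -8/3 + a*(32 + 4*a)/3 (u(a) = -8/3 + (((5 + (0 + a) + 3)*4)*a)/3 = -8/3 + (((5 + a + 3)*4)*a)/3 = -8/3 + (((8 + a)*4)*a)/3 = -8/3 + ((32 + 4*a)*a)/3 = -8/3 + (a*(32 + 4*a))/3 = -8/3 + a*(32 + 4*a)/3)
T = 89661/353 (T = -1/353 + 254 = 89661/353 ≈ 254.00)
K = 89661/353 ≈ 254.00
(u(-6) - 889)*(-340 + K) = ((-8/3 + (4/3)*(-6)*(8 - 6)) - 889)*(-340 + 89661/353) = ((-8/3 + (4/3)*(-6)*2) - 889)*(-30359/353) = ((-8/3 - 16) - 889)*(-30359/353) = (-56/3 - 889)*(-30359/353) = -2723/3*(-30359/353) = 82667557/1059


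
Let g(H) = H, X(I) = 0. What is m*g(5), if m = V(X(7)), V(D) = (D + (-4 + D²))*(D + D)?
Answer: 0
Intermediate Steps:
V(D) = 2*D*(-4 + D + D²) (V(D) = (-4 + D + D²)*(2*D) = 2*D*(-4 + D + D²))
m = 0 (m = 2*0*(-4 + 0 + 0²) = 2*0*(-4 + 0 + 0) = 2*0*(-4) = 0)
m*g(5) = 0*5 = 0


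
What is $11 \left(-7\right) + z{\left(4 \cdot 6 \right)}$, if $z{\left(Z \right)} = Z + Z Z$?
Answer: $523$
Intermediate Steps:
$z{\left(Z \right)} = Z + Z^{2}$
$11 \left(-7\right) + z{\left(4 \cdot 6 \right)} = 11 \left(-7\right) + 4 \cdot 6 \left(1 + 4 \cdot 6\right) = -77 + 24 \left(1 + 24\right) = -77 + 24 \cdot 25 = -77 + 600 = 523$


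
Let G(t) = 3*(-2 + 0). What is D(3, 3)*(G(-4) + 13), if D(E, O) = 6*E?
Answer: 126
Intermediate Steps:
G(t) = -6 (G(t) = 3*(-2) = -6)
D(3, 3)*(G(-4) + 13) = (6*3)*(-6 + 13) = 18*7 = 126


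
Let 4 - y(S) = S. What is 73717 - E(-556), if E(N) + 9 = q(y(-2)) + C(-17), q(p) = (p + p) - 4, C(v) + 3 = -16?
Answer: 73737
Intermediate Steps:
y(S) = 4 - S
C(v) = -19 (C(v) = -3 - 16 = -19)
q(p) = -4 + 2*p (q(p) = 2*p - 4 = -4 + 2*p)
E(N) = -20 (E(N) = -9 + ((-4 + 2*(4 - 1*(-2))) - 19) = -9 + ((-4 + 2*(4 + 2)) - 19) = -9 + ((-4 + 2*6) - 19) = -9 + ((-4 + 12) - 19) = -9 + (8 - 19) = -9 - 11 = -20)
73717 - E(-556) = 73717 - 1*(-20) = 73717 + 20 = 73737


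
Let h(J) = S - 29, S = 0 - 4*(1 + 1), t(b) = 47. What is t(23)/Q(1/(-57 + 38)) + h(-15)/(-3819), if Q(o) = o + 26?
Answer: 3428608/1882767 ≈ 1.8210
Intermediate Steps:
S = -8 (S = 0 - 4*2 = 0 - 8 = -8)
h(J) = -37 (h(J) = -8 - 29 = -37)
Q(o) = 26 + o
t(23)/Q(1/(-57 + 38)) + h(-15)/(-3819) = 47/(26 + 1/(-57 + 38)) - 37/(-3819) = 47/(26 + 1/(-19)) - 37*(-1/3819) = 47/(26 - 1/19) + 37/3819 = 47/(493/19) + 37/3819 = 47*(19/493) + 37/3819 = 893/493 + 37/3819 = 3428608/1882767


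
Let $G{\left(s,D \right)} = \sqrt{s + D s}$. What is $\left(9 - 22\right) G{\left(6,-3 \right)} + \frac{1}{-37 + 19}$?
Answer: $- \frac{1}{18} - 26 i \sqrt{3} \approx -0.055556 - 45.033 i$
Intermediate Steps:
$\left(9 - 22\right) G{\left(6,-3 \right)} + \frac{1}{-37 + 19} = \left(9 - 22\right) \sqrt{6 \left(1 - 3\right)} + \frac{1}{-37 + 19} = \left(9 - 22\right) \sqrt{6 \left(-2\right)} + \frac{1}{-18} = - 13 \sqrt{-12} - \frac{1}{18} = - 13 \cdot 2 i \sqrt{3} - \frac{1}{18} = - 26 i \sqrt{3} - \frac{1}{18} = - \frac{1}{18} - 26 i \sqrt{3}$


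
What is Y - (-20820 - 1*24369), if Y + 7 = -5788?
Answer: 39394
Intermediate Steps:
Y = -5795 (Y = -7 - 5788 = -5795)
Y - (-20820 - 1*24369) = -5795 - (-20820 - 1*24369) = -5795 - (-20820 - 24369) = -5795 - 1*(-45189) = -5795 + 45189 = 39394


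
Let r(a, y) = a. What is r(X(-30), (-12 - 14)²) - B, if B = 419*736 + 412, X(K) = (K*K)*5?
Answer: -304296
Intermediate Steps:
X(K) = 5*K² (X(K) = K²*5 = 5*K²)
B = 308796 (B = 308384 + 412 = 308796)
r(X(-30), (-12 - 14)²) - B = 5*(-30)² - 1*308796 = 5*900 - 308796 = 4500 - 308796 = -304296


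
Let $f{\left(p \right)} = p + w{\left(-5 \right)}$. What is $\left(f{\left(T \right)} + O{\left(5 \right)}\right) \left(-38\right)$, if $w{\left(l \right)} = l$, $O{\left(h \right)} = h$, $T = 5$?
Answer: $-190$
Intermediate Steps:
$f{\left(p \right)} = -5 + p$ ($f{\left(p \right)} = p - 5 = -5 + p$)
$\left(f{\left(T \right)} + O{\left(5 \right)}\right) \left(-38\right) = \left(\left(-5 + 5\right) + 5\right) \left(-38\right) = \left(0 + 5\right) \left(-38\right) = 5 \left(-38\right) = -190$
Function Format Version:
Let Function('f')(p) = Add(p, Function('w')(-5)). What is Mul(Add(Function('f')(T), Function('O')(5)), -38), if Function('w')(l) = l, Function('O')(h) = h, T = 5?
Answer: -190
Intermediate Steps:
Function('f')(p) = Add(-5, p) (Function('f')(p) = Add(p, -5) = Add(-5, p))
Mul(Add(Function('f')(T), Function('O')(5)), -38) = Mul(Add(Add(-5, 5), 5), -38) = Mul(Add(0, 5), -38) = Mul(5, -38) = -190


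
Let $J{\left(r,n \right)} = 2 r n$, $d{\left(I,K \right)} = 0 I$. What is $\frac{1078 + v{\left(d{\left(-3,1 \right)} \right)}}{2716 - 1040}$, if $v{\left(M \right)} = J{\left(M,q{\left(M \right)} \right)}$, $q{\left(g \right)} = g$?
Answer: $\frac{539}{838} \approx 0.6432$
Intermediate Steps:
$d{\left(I,K \right)} = 0$
$J{\left(r,n \right)} = 2 n r$
$v{\left(M \right)} = 2 M^{2}$ ($v{\left(M \right)} = 2 M M = 2 M^{2}$)
$\frac{1078 + v{\left(d{\left(-3,1 \right)} \right)}}{2716 - 1040} = \frac{1078 + 2 \cdot 0^{2}}{2716 - 1040} = \frac{1078 + 2 \cdot 0}{1676} = \left(1078 + 0\right) \frac{1}{1676} = 1078 \cdot \frac{1}{1676} = \frac{539}{838}$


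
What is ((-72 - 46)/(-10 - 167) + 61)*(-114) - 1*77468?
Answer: -84498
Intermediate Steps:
((-72 - 46)/(-10 - 167) + 61)*(-114) - 1*77468 = (-118/(-177) + 61)*(-114) - 77468 = (-118*(-1/177) + 61)*(-114) - 77468 = (⅔ + 61)*(-114) - 77468 = (185/3)*(-114) - 77468 = -7030 - 77468 = -84498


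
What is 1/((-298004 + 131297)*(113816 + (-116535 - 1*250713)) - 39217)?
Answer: 1/42248849207 ≈ 2.3669e-11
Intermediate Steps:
1/((-298004 + 131297)*(113816 + (-116535 - 1*250713)) - 39217) = 1/(-166707*(113816 + (-116535 - 250713)) - 39217) = 1/(-166707*(113816 - 367248) - 39217) = 1/(-166707*(-253432) - 39217) = 1/(42248888424 - 39217) = 1/42248849207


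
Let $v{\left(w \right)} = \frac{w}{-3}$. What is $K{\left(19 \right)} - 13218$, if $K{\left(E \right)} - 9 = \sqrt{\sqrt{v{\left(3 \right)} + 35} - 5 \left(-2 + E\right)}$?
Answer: $-13209 + i \sqrt{85 - \sqrt{34}} \approx -13209.0 + 8.8977 i$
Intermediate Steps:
$v{\left(w \right)} = - \frac{w}{3}$ ($v{\left(w \right)} = w \left(- \frac{1}{3}\right) = - \frac{w}{3}$)
$K{\left(E \right)} = 9 + \sqrt{10 + \sqrt{34} - 5 E}$ ($K{\left(E \right)} = 9 + \sqrt{\sqrt{\left(- \frac{1}{3}\right) 3 + 35} - 5 \left(-2 + E\right)} = 9 + \sqrt{\sqrt{-1 + 35} - \left(-10 + 5 E\right)} = 9 + \sqrt{\sqrt{34} - \left(-10 + 5 E\right)} = 9 + \sqrt{10 + \sqrt{34} - 5 E}$)
$K{\left(19 \right)} - 13218 = \left(9 + \sqrt{10 + \sqrt{34} - 95}\right) - 13218 = \left(9 + \sqrt{-85 + \sqrt{34}}\right) - 13218 = -13209 + \sqrt{-85 + \sqrt{34}}$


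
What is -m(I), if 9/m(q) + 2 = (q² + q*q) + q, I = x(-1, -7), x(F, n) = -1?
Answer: 9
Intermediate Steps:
I = -1
m(q) = 9/(-2 + q + 2*q²) (m(q) = 9/(-2 + ((q² + q*q) + q)) = 9/(-2 + ((q² + q²) + q)) = 9/(-2 + (2*q² + q)) = 9/(-2 + (q + 2*q²)) = 9/(-2 + q + 2*q²))
-m(I) = -9/(-2 - 1 + 2*(-1)²) = -9/(-2 - 1 + 2*1) = -9/(-2 - 1 + 2) = -9/(-1) = -9*(-1) = -1*(-9) = 9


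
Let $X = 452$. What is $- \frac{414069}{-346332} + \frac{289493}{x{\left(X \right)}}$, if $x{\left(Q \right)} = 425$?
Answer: $\frac{1969346451}{2886100} \approx 682.36$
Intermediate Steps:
$- \frac{414069}{-346332} + \frac{289493}{x{\left(X \right)}} = - \frac{414069}{-346332} + \frac{289493}{425} = \left(-414069\right) \left(- \frac{1}{346332}\right) + 289493 \cdot \frac{1}{425} = \frac{138023}{115444} + \frac{17029}{25} = \frac{1969346451}{2886100}$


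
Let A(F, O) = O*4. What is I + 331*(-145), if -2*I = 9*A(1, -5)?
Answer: -47905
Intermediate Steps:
A(F, O) = 4*O
I = 90 (I = -9*4*(-5)/2 = -9*(-20)/2 = -½*(-180) = 90)
I + 331*(-145) = 90 + 331*(-145) = 90 - 47995 = -47905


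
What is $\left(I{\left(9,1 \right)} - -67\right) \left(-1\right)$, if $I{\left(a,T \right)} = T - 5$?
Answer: $-63$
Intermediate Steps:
$I{\left(a,T \right)} = -5 + T$
$\left(I{\left(9,1 \right)} - -67\right) \left(-1\right) = \left(\left(-5 + 1\right) - -67\right) \left(-1\right) = \left(-4 + 67\right) \left(-1\right) = 63 \left(-1\right) = -63$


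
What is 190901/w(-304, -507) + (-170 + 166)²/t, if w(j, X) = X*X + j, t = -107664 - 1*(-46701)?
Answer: 11633789743/15651945435 ≈ 0.74328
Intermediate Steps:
t = -60963 (t = -107664 + 46701 = -60963)
w(j, X) = j + X² (w(j, X) = X² + j = j + X²)
190901/w(-304, -507) + (-170 + 166)²/t = 190901/(-304 + (-507)²) + (-170 + 166)²/(-60963) = 190901/(-304 + 257049) + (-4)²*(-1/60963) = 190901/256745 + 16*(-1/60963) = 190901*(1/256745) - 16/60963 = 190901/256745 - 16/60963 = 11633789743/15651945435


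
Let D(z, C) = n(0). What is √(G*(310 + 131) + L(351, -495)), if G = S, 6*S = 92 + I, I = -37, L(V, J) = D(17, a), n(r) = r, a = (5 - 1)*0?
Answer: 7*√330/2 ≈ 63.581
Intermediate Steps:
a = 0 (a = 4*0 = 0)
D(z, C) = 0
L(V, J) = 0
S = 55/6 (S = (92 - 37)/6 = (⅙)*55 = 55/6 ≈ 9.1667)
G = 55/6 ≈ 9.1667
√(G*(310 + 131) + L(351, -495)) = √(55*(310 + 131)/6 + 0) = √((55/6)*441 + 0) = √(8085/2 + 0) = √(8085/2) = 7*√330/2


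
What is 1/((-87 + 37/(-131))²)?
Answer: 17161/130736356 ≈ 0.00013126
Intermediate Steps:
1/((-87 + 37/(-131))²) = 1/((-87 + 37*(-1/131))²) = 1/((-87 - 37/131)²) = 1/((-11434/131)²) = 1/(130736356/17161) = 17161/130736356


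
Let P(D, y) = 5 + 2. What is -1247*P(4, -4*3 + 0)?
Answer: -8729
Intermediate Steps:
P(D, y) = 7
-1247*P(4, -4*3 + 0) = -1247*7 = -8729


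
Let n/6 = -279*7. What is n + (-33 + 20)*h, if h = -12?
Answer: -11562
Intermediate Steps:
n = -11718 (n = 6*(-279*7) = 6*(-1953) = -11718)
n + (-33 + 20)*h = -11718 + (-33 + 20)*(-12) = -11718 - 13*(-12) = -11718 + 156 = -11562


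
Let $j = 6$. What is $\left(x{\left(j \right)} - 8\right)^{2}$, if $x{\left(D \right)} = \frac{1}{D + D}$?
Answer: $\frac{9025}{144} \approx 62.674$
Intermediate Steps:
$x{\left(D \right)} = \frac{1}{2 D}$
$\left(x{\left(j \right)} - 8\right)^{2} = \left(\frac{1}{2 \cdot 6} - 8\right)^{2} = \left(\frac{1}{2} \cdot \frac{1}{6} - 8\right)^{2} = \left(\frac{1}{12} - 8\right)^{2} = \left(- \frac{95}{12}\right)^{2} = \frac{9025}{144}$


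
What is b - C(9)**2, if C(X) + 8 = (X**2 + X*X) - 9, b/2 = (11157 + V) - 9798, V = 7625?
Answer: -3057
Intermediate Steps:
b = 17968 (b = 2*((11157 + 7625) - 9798) = 2*(18782 - 9798) = 2*8984 = 17968)
C(X) = -17 + 2*X**2 (C(X) = -8 + ((X**2 + X*X) - 9) = -8 + ((X**2 + X**2) - 9) = -8 + (2*X**2 - 9) = -8 + (-9 + 2*X**2) = -17 + 2*X**2)
b - C(9)**2 = 17968 - (-17 + 2*9**2)**2 = 17968 - (-17 + 2*81)**2 = 17968 - (-17 + 162)**2 = 17968 - 1*145**2 = 17968 - 1*21025 = 17968 - 21025 = -3057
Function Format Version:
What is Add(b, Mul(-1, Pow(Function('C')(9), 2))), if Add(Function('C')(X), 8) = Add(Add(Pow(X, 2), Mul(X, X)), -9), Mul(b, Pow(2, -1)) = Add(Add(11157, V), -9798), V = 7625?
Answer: -3057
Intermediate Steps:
b = 17968 (b = Mul(2, Add(Add(11157, 7625), -9798)) = Mul(2, Add(18782, -9798)) = Mul(2, 8984) = 17968)
Function('C')(X) = Add(-17, Mul(2, Pow(X, 2))) (Function('C')(X) = Add(-8, Add(Add(Pow(X, 2), Mul(X, X)), -9)) = Add(-8, Add(Add(Pow(X, 2), Pow(X, 2)), -9)) = Add(-8, Add(Mul(2, Pow(X, 2)), -9)) = Add(-8, Add(-9, Mul(2, Pow(X, 2)))) = Add(-17, Mul(2, Pow(X, 2))))
Add(b, Mul(-1, Pow(Function('C')(9), 2))) = Add(17968, Mul(-1, Pow(Add(-17, Mul(2, Pow(9, 2))), 2))) = Add(17968, Mul(-1, Pow(Add(-17, Mul(2, 81)), 2))) = Add(17968, Mul(-1, Pow(Add(-17, 162), 2))) = Add(17968, Mul(-1, Pow(145, 2))) = Add(17968, Mul(-1, 21025)) = Add(17968, -21025) = -3057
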